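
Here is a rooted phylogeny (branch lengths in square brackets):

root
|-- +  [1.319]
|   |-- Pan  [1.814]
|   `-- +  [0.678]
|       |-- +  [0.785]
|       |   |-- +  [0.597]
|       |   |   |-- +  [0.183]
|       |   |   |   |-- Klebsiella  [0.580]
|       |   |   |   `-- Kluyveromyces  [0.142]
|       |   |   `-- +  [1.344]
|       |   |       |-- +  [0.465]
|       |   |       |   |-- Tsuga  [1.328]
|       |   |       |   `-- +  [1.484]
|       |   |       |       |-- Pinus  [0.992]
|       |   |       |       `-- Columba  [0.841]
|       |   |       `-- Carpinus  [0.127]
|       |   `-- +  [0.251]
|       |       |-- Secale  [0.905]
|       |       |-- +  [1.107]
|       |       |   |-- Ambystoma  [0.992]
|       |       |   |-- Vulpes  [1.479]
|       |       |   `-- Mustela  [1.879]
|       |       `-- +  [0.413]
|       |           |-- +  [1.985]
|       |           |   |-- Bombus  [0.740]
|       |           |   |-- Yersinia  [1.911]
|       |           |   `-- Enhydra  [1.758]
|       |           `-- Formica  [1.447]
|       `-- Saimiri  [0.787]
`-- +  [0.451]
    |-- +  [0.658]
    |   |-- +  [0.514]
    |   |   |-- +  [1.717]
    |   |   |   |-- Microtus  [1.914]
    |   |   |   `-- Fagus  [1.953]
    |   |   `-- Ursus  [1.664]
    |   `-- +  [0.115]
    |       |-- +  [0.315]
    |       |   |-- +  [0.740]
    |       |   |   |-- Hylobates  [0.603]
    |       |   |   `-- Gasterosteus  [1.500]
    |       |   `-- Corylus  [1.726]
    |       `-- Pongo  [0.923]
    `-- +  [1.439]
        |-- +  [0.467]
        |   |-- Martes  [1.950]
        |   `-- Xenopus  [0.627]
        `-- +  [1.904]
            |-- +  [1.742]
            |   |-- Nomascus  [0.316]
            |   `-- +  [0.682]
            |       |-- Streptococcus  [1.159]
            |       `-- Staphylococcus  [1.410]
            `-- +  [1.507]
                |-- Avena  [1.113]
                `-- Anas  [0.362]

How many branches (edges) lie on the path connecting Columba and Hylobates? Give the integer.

The MRCA of Columba and Hylobates is the root of the tree.
From Columba up to that node: 8 branches. From Hylobates up to the same node: 6 branches. Total: 8 + 6 = 14.

14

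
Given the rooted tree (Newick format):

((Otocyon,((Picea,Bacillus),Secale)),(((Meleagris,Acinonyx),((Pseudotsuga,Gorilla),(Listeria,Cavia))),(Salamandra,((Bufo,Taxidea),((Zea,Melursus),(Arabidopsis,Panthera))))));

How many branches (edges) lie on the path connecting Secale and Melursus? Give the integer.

The MRCA of Secale and Melursus is the root of the tree.
From Secale up to that node: 3 branches. From Melursus up to the same node: 6 branches. Total: 3 + 6 = 9.

9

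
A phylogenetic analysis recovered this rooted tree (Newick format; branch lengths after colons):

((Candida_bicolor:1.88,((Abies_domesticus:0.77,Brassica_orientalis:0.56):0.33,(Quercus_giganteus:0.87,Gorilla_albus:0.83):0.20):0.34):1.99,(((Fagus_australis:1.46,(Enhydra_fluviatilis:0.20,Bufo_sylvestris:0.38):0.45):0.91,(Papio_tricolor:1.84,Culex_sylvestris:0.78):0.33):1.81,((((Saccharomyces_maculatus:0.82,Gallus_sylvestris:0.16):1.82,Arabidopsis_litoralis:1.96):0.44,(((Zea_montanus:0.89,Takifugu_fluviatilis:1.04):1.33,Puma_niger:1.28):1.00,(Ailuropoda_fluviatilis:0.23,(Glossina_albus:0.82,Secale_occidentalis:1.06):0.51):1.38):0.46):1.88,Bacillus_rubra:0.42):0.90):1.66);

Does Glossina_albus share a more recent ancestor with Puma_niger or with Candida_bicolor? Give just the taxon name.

Puma_niger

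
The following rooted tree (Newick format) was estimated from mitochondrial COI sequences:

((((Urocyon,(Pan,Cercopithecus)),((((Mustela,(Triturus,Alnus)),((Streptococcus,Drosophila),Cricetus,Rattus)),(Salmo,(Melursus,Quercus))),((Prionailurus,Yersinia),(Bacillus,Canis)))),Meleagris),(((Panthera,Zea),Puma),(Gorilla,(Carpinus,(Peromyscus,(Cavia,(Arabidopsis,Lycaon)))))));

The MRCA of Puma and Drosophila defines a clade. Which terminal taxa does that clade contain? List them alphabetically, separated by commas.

Tracing Puma: it sits inside ((Panthera,Zea),Puma).
Tracing Drosophila: it sits inside (Streptococcus,Drosophila).
The smallest clade enclosing both is the whole tree (their MRCA is the root), so the answer is all 27 tips in alphabetical order.

Alnus, Arabidopsis, Bacillus, Canis, Carpinus, Cavia, Cercopithecus, Cricetus, Drosophila, Gorilla, Lycaon, Meleagris, Melursus, Mustela, Pan, Panthera, Peromyscus, Prionailurus, Puma, Quercus, Rattus, Salmo, Streptococcus, Triturus, Urocyon, Yersinia, Zea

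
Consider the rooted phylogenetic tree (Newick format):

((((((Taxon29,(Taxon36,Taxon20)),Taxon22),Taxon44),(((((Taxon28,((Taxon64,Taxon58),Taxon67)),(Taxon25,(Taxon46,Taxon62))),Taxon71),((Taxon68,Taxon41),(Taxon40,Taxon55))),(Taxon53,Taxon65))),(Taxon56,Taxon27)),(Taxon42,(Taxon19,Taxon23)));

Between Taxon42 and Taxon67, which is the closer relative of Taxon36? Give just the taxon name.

Taxon67

The MRCA of Taxon36 and Taxon67 subtends ((((Taxon29,(Taxon36,Taxon20)),Taxon22),Taxon44),(((((Taxon28,((Taxon64,Taxon58),Taxon67)),(Taxon25,(Taxon46,Taxon62))),Taxon71),((Taxon68,Taxon41),(Taxon40,Taxon55))),(Taxon53,Taxon65))) (19 taxa).
The MRCA of Taxon36 and Taxon42 is the root, subtending the entire tree (24 taxa).
The first is nested inside the second, so Taxon36 shares a more recent common ancestor with Taxon67.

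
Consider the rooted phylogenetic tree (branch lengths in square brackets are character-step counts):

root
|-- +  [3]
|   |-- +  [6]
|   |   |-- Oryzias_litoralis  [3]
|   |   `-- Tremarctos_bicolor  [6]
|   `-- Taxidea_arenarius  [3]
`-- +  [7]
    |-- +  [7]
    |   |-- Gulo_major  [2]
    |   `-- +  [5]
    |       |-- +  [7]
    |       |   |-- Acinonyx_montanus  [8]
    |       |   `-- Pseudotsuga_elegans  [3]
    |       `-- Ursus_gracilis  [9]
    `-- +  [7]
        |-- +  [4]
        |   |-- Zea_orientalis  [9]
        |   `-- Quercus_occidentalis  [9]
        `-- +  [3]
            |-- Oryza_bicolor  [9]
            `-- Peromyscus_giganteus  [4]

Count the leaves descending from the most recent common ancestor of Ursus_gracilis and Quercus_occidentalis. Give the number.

8

The MRCA of Ursus_gracilis and Quercus_occidentalis is the node subtending ((Gulo_major,((Acinonyx_montanus,Pseudotsuga_elegans),Ursus_gracilis)),((Zea_orientalis,Quercus_occidentalis),(Oryza_bicolor,Peromyscus_giganteus))).
That clade contains 8 terminal taxa: Acinonyx_montanus, Gulo_major, Oryza_bicolor, Peromyscus_giganteus, Pseudotsuga_elegans, Quercus_occidentalis, Ursus_gracilis, Zea_orientalis.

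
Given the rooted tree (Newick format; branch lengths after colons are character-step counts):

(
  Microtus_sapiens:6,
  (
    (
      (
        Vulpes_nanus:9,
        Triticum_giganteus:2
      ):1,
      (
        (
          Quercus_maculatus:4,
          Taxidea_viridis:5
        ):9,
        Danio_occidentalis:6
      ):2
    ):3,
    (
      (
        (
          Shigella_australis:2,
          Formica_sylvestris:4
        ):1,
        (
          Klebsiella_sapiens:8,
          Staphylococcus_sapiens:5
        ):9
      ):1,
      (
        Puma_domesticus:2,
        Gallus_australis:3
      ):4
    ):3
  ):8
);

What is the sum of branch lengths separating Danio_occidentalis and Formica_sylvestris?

20

The path runs Danio_occidentalis → … → MRCA → … → Formica_sylvestris; the MRCA is the node subtending (((Vulpes_nanus,Triticum_giganteus),((Quercus_maculatus,Taxidea_viridis),Danio_occidentalis)),(((Shigella_australis,Formica_sylvestris),(Klebsiella_sapiens,Staphylococcus_sapiens)),(Puma_domesticus,Gallus_australis))).
Branch lengths along that path: 6 + 2 + 3 + 3 + 1 + 1 + 4 = 20.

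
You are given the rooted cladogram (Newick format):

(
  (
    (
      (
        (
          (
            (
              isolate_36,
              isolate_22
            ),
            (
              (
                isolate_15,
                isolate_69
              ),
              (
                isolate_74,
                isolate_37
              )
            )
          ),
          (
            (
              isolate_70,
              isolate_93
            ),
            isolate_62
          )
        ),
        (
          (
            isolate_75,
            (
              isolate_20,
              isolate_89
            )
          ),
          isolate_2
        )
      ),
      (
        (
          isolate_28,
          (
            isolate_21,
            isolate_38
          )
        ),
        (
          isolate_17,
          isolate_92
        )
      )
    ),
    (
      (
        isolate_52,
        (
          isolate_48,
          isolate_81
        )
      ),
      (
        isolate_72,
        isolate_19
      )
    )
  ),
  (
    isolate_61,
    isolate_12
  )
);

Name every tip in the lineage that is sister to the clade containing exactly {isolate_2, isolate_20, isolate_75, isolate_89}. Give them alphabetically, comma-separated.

isolate_15, isolate_22, isolate_36, isolate_37, isolate_62, isolate_69, isolate_70, isolate_74, isolate_93

The clade containing exactly {isolate_2, isolate_20, isolate_75, isolate_89} attaches to the tree at the node subtending ((((isolate_36,isolate_22),((isolate_15,isolate_69),(isolate_74,isolate_37))),((isolate_70,isolate_93),isolate_62)),((isolate_75,(isolate_20,isolate_89)),isolate_2)).
The other lineage descending from that same node — the sister group — is (((isolate_36,isolate_22),((isolate_15,isolate_69),(isolate_74,isolate_37))),((isolate_70,isolate_93),isolate_62)); its 9 tips in alphabetical order are the answer.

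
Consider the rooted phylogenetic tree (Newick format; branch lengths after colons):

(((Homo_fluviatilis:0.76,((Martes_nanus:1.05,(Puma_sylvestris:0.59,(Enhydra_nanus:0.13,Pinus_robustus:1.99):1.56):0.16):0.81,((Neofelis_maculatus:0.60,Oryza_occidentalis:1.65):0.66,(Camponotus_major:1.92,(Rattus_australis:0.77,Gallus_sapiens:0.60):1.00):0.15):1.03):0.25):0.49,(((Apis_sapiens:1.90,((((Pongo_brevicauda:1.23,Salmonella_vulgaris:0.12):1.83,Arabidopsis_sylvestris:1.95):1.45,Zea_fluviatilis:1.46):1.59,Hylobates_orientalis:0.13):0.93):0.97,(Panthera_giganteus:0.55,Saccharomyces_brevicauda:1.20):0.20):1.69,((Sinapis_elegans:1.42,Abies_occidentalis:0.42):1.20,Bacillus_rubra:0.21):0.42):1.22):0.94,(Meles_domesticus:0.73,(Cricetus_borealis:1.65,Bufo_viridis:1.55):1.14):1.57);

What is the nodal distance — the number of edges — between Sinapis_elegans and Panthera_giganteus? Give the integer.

6

The MRCA of Sinapis_elegans and Panthera_giganteus is the node subtending (((Apis_sapiens,((((Pongo_brevicauda,Salmonella_vulgaris),Arabidopsis_sylvestris),Zea_fluviatilis),Hylobates_orientalis)),(Panthera_giganteus,Saccharomyces_brevicauda)),((Sinapis_elegans,Abies_occidentalis),Bacillus_rubra)).
From Sinapis_elegans up to that node: 3 branches. From Panthera_giganteus up to the same node: 3 branches. Total: 3 + 3 = 6.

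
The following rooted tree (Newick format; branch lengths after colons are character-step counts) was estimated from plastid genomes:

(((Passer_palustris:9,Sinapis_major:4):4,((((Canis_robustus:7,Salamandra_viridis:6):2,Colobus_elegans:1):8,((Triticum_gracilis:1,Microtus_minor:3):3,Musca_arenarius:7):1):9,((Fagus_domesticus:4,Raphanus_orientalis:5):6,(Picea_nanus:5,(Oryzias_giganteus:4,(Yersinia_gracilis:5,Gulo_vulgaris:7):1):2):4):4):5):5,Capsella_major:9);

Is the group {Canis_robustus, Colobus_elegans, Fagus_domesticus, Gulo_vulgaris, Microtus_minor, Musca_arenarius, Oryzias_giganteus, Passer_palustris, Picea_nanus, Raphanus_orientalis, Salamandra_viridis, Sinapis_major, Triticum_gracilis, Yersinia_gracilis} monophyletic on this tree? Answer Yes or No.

The most recent common ancestor of these taxa subtends ((Passer_palustris,Sinapis_major),((((Canis_robustus,Salamandra_viridis),Colobus_elegans),((Triticum_gracilis,Microtus_minor),Musca_arenarius)),((Fagus_domesticus,Raphanus_orientalis),(Picea_nanus,(Oryzias_giganteus,(Yersinia_gracilis,Gulo_vulgaris)))))).
That clade has exactly 14 tips — every listed taxon and nothing else — so the group is monophyletic.

Yes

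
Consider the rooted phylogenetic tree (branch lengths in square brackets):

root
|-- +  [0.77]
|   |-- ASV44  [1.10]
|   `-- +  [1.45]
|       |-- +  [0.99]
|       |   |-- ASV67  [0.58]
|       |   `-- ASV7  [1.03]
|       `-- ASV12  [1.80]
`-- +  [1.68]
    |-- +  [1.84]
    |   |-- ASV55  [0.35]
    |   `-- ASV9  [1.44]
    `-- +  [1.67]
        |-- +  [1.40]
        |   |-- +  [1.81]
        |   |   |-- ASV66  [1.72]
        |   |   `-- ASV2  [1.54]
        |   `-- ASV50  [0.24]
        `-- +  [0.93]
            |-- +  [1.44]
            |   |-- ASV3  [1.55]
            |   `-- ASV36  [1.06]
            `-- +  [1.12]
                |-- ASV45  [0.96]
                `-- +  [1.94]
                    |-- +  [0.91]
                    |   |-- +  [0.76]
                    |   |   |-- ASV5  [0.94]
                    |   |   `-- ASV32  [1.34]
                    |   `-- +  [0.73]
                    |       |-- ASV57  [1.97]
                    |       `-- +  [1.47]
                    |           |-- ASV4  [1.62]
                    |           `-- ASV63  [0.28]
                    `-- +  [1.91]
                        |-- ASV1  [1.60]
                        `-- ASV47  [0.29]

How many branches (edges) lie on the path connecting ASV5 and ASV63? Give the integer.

The MRCA of ASV5 and ASV63 is the node subtending ((ASV5,ASV32),(ASV57,(ASV4,ASV63))).
From ASV5 up to that node: 2 branches. From ASV63 up to the same node: 3 branches. Total: 2 + 3 = 5.

5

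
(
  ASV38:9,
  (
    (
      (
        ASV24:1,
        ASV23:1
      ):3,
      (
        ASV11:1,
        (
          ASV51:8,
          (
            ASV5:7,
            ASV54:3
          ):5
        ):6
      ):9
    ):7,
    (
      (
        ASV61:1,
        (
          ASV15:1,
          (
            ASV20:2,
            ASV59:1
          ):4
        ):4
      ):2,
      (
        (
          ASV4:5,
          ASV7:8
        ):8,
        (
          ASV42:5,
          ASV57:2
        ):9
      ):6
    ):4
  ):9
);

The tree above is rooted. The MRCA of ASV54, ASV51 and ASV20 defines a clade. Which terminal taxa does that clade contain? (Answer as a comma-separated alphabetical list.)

ASV11, ASV15, ASV20, ASV23, ASV24, ASV4, ASV42, ASV5, ASV51, ASV54, ASV57, ASV59, ASV61, ASV7

Tracing ASV54: it sits inside (ASV5,ASV54).
Tracing ASV51: it sits inside (ASV51,(ASV5,ASV54)).
Tracing ASV20: it sits inside (ASV20,ASV59).
The smallest clade enclosing all 3 is (((ASV24,ASV23),(ASV11,(ASV51,(ASV5,ASV54)))),((ASV61,(ASV15,(ASV20,ASV59))),((ASV4,ASV7),(ASV42,ASV57)))); the answer is its 14 terminal taxa in alphabetical order.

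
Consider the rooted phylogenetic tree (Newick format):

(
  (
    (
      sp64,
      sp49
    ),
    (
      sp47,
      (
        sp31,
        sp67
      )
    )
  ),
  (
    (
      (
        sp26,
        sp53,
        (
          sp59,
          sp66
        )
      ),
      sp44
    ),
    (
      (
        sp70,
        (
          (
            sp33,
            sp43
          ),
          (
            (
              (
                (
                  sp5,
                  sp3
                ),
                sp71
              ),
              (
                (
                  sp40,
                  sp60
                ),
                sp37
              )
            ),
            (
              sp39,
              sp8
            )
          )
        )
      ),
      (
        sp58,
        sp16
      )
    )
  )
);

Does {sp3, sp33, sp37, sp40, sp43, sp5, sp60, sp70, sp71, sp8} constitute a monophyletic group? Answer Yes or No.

The MRCA of the listed taxa subtends (sp70,((sp33,sp43),((((sp5,sp3),sp71),((sp40,sp60),sp37)),(sp39,sp8)))).
That clade also contains sp39, which is not in the proposed group, so the group is not monophyletic.

No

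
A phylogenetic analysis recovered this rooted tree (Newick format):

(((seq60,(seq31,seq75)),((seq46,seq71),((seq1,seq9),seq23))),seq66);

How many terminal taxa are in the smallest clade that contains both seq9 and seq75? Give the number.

8

The MRCA of seq9 and seq75 is the node subtending ((seq60,(seq31,seq75)),((seq46,seq71),((seq1,seq9),seq23))).
That clade contains 8 terminal taxa: seq1, seq23, seq31, seq46, seq60, seq71, seq75, seq9.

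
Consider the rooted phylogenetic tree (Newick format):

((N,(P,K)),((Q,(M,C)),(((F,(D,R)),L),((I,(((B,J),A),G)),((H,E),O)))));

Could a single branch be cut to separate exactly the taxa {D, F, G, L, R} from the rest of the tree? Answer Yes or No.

The MRCA of the listed taxa subtends (((F,(D,R)),L),((I,(((B,J),A),G)),((H,E),O))).
That clade also contains A, B, E, H, I, J, O, which are not in the proposed group, so the group is not monophyletic.

No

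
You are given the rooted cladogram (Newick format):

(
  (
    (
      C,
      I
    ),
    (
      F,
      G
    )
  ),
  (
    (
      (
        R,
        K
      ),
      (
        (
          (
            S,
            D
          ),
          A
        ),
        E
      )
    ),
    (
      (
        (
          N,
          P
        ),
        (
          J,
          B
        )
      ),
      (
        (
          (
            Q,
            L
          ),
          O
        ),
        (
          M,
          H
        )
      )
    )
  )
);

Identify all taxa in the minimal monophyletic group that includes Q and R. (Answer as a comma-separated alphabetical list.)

A, B, D, E, H, J, K, L, M, N, O, P, Q, R, S

Tracing Q: it sits inside (Q,L).
Tracing R: it sits inside (R,K).
The smallest clade enclosing both is (((R,K),(((S,D),A),E)),(((N,P),(J,B)),(((Q,L),O),(M,H)))); the answer is its 15 terminal taxa in alphabetical order.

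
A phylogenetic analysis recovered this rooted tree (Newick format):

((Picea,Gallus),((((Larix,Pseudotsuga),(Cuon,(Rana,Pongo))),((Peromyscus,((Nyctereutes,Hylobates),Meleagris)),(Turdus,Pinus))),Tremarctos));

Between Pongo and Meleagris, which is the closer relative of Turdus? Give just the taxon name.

The MRCA of Turdus and Meleagris subtends ((Peromyscus,((Nyctereutes,Hylobates),Meleagris)),(Turdus,Pinus)) (6 taxa).
The MRCA of Turdus and Pongo subtends (((Larix,Pseudotsuga),(Cuon,(Rana,Pongo))),((Peromyscus,((Nyctereutes,Hylobates),Meleagris)),(Turdus,Pinus))) (11 taxa).
The first is nested inside the second, so Turdus shares a more recent common ancestor with Meleagris.

Meleagris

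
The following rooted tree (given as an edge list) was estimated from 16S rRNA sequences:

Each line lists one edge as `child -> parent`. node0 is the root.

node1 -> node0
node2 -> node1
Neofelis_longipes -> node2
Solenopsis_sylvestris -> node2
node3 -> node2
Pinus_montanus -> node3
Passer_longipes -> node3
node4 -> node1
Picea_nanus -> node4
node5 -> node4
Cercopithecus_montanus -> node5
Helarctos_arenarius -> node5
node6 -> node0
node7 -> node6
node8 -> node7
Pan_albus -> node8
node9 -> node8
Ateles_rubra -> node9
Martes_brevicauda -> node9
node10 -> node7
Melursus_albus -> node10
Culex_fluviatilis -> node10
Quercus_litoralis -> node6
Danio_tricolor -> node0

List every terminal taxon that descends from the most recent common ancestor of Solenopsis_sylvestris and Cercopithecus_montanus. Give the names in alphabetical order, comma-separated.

Tracing Solenopsis_sylvestris: it sits inside (Neofelis_longipes,Solenopsis_sylvestris,(Pinus_montanus,Passer_longipes)).
Tracing Cercopithecus_montanus: it sits inside (Cercopithecus_montanus,Helarctos_arenarius).
The smallest clade enclosing both is ((Neofelis_longipes,Solenopsis_sylvestris,(Pinus_montanus,Passer_longipes)),(Picea_nanus,(Cercopithecus_montanus,Helarctos_arenarius))); the answer is its 7 terminal taxa in alphabetical order.

Cercopithecus_montanus, Helarctos_arenarius, Neofelis_longipes, Passer_longipes, Picea_nanus, Pinus_montanus, Solenopsis_sylvestris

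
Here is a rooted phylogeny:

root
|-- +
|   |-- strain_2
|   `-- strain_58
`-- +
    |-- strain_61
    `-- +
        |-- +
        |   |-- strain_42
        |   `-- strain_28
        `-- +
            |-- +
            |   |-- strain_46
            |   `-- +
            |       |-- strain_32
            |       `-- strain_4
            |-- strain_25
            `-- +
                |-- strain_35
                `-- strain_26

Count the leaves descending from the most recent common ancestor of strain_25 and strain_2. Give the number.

The MRCA of strain_25 and strain_2 is the root, so the clade is the entire tree.
That clade contains 11 terminal taxa: strain_2, strain_25, strain_26, strain_28, strain_32, strain_35, strain_4, strain_42, strain_46, strain_58, strain_61.

11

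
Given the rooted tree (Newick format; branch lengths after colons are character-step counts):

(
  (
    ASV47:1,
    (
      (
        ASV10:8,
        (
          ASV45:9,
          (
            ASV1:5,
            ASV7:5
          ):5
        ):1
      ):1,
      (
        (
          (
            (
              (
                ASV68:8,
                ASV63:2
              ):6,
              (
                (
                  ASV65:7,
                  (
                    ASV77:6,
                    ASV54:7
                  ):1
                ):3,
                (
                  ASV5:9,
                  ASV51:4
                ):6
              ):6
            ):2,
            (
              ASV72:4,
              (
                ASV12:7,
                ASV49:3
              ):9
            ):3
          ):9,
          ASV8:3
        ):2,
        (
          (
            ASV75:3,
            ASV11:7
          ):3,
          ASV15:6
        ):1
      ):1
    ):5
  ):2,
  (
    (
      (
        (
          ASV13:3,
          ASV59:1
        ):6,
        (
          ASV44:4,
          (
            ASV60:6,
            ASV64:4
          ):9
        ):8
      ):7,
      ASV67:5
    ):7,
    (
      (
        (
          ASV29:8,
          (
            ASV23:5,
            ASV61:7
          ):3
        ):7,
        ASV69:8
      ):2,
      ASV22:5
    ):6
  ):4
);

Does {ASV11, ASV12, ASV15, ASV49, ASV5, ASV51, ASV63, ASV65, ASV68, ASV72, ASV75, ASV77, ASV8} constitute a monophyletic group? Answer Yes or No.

No

The MRCA of the listed taxa subtends (((((ASV68,ASV63),((ASV65,(ASV77,ASV54)),(ASV5,ASV51))),(ASV72,(ASV12,ASV49))),ASV8),((ASV75,ASV11),ASV15)).
That clade also contains ASV54, which is not in the proposed group, so the group is not monophyletic.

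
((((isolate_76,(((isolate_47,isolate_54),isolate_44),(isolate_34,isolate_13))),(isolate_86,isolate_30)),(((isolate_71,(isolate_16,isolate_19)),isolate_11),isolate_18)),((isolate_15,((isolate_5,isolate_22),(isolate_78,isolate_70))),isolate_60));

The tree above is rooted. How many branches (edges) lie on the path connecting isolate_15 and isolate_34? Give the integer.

9

The MRCA of isolate_15 and isolate_34 is the root of the tree.
From isolate_15 up to that node: 3 branches. From isolate_34 up to the same node: 6 branches. Total: 3 + 6 = 9.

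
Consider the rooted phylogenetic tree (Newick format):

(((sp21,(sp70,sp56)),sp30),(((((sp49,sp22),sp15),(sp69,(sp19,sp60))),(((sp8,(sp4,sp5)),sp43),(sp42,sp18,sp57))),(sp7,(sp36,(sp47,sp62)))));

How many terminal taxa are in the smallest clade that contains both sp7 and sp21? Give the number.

21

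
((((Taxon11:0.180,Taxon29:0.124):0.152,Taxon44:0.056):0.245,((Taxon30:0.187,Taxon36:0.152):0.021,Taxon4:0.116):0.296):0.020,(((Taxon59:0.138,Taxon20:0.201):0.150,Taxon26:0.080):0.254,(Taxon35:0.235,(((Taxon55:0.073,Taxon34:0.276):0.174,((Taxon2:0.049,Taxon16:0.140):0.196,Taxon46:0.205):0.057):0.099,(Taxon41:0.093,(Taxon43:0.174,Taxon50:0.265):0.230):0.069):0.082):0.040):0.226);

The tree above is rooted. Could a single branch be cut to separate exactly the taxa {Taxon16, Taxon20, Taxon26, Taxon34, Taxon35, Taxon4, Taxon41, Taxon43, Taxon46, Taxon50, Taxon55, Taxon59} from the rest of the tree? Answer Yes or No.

No

The MRCA of the listed taxa is the root, so the smallest clade containing them is the whole tree.
That clade also contains Taxon11, Taxon2, Taxon29, Taxon30, Taxon36, Taxon44, which are not in the proposed group, so the group is not monophyletic.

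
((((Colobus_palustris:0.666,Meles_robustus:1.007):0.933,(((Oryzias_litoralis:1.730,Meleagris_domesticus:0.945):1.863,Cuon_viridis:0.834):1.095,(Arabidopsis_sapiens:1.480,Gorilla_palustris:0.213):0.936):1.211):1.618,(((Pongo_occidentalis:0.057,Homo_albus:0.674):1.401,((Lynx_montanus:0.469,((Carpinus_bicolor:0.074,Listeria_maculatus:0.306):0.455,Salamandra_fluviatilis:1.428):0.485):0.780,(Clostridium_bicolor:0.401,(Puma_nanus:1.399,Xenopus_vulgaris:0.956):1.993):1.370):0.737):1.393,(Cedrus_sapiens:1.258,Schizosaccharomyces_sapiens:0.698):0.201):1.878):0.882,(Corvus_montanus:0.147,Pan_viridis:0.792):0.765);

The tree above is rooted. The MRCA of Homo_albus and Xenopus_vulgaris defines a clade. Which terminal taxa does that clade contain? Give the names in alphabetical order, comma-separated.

Carpinus_bicolor, Clostridium_bicolor, Homo_albus, Listeria_maculatus, Lynx_montanus, Pongo_occidentalis, Puma_nanus, Salamandra_fluviatilis, Xenopus_vulgaris

Tracing Homo_albus: it sits inside (Pongo_occidentalis,Homo_albus).
Tracing Xenopus_vulgaris: it sits inside (Puma_nanus,Xenopus_vulgaris).
The smallest clade enclosing both is ((Pongo_occidentalis,Homo_albus),((Lynx_montanus,((Carpinus_bicolor,Listeria_maculatus),Salamandra_fluviatilis)),(Clostridium_bicolor,(Puma_nanus,Xenopus_vulgaris)))); the answer is its 9 terminal taxa in alphabetical order.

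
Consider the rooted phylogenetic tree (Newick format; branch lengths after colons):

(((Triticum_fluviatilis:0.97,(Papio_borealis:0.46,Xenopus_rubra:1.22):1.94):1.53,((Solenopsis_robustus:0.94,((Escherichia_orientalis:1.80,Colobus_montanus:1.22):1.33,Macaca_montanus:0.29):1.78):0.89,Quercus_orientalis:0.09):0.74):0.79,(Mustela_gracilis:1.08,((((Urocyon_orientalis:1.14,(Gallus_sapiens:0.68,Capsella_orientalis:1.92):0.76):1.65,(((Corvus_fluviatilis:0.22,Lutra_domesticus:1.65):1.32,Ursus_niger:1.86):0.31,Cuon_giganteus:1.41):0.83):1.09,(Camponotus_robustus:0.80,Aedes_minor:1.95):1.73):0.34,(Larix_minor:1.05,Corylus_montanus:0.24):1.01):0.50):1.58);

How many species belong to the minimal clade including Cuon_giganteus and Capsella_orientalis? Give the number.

7

The MRCA of Cuon_giganteus and Capsella_orientalis is the node subtending ((Urocyon_orientalis,(Gallus_sapiens,Capsella_orientalis)),(((Corvus_fluviatilis,Lutra_domesticus),Ursus_niger),Cuon_giganteus)).
That clade contains 7 terminal taxa: Capsella_orientalis, Corvus_fluviatilis, Cuon_giganteus, Gallus_sapiens, Lutra_domesticus, Urocyon_orientalis, Ursus_niger.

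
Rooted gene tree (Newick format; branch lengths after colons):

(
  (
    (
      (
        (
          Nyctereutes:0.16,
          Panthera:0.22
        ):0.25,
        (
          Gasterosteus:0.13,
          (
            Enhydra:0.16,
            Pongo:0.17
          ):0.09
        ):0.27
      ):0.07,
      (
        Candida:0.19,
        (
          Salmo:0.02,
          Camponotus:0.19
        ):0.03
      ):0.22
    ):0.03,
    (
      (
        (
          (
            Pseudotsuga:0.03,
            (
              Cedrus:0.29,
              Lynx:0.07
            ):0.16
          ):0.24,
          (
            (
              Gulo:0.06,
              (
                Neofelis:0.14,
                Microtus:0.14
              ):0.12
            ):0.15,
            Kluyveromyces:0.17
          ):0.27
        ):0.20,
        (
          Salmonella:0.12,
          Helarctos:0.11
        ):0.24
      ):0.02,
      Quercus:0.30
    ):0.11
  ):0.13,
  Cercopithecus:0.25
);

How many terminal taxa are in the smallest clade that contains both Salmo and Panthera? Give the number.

8

The MRCA of Salmo and Panthera is the node subtending (((Nyctereutes,Panthera),(Gasterosteus,(Enhydra,Pongo))),(Candida,(Salmo,Camponotus))).
That clade contains 8 terminal taxa: Camponotus, Candida, Enhydra, Gasterosteus, Nyctereutes, Panthera, Pongo, Salmo.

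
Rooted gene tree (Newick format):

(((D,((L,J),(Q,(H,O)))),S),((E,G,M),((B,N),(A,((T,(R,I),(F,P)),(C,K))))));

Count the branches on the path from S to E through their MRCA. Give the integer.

5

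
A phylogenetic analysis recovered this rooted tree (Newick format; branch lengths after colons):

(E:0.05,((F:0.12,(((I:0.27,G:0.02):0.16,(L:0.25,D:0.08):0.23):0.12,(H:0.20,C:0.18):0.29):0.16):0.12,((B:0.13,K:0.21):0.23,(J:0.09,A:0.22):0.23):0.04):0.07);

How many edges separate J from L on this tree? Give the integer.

8

The MRCA of J and L is the node subtending ((F,(((I,G),(L,D)),(H,C))),((B,K),(J,A))).
From J up to that node: 3 branches. From L up to the same node: 5 branches. Total: 3 + 5 = 8.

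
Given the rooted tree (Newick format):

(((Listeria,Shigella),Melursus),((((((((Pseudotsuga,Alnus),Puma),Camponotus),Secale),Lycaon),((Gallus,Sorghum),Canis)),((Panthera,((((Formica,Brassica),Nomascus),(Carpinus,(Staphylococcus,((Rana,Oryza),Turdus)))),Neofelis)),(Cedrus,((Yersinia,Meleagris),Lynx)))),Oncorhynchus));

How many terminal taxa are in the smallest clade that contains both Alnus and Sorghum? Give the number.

The MRCA of Alnus and Sorghum is the node subtending ((((((Pseudotsuga,Alnus),Puma),Camponotus),Secale),Lycaon),((Gallus,Sorghum),Canis)).
That clade contains 9 terminal taxa: Alnus, Camponotus, Canis, Gallus, Lycaon, Pseudotsuga, Puma, Secale, Sorghum.

9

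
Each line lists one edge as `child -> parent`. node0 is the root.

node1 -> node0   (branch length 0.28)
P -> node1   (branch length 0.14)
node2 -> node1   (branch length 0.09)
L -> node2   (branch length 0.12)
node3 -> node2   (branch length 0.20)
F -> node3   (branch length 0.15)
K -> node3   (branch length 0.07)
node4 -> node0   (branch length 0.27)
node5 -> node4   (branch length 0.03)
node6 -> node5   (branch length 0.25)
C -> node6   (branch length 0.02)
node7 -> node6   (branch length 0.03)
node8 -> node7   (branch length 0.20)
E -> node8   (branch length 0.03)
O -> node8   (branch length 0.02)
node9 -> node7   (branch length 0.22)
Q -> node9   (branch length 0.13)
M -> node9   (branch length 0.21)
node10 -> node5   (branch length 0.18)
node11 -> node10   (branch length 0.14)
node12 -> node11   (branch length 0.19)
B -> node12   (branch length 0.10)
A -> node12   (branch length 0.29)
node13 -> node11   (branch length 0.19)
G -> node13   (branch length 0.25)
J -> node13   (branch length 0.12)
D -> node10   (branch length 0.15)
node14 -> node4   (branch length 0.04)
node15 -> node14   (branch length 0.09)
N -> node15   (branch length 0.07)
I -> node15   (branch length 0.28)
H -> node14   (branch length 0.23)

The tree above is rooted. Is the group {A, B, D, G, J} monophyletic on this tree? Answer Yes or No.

Yes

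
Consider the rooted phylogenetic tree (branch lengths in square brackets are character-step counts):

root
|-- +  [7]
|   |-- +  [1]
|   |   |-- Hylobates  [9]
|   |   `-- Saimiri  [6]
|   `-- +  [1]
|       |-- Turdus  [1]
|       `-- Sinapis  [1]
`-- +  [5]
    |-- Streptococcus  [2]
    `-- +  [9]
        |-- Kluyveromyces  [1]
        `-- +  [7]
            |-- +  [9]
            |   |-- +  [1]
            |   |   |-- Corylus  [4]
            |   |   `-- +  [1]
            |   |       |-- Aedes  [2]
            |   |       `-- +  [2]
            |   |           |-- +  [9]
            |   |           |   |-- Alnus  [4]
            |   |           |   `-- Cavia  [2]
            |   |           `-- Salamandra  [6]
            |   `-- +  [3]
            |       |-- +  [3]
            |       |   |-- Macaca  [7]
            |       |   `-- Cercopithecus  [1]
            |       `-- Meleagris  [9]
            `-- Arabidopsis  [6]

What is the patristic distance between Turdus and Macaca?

52

The path runs Turdus → … → MRCA → … → Macaca; the MRCA is the root of the tree.
Branch lengths along that path: 1 + 1 + 7 + 5 + 9 + 7 + 9 + 3 + 3 + 7 = 52.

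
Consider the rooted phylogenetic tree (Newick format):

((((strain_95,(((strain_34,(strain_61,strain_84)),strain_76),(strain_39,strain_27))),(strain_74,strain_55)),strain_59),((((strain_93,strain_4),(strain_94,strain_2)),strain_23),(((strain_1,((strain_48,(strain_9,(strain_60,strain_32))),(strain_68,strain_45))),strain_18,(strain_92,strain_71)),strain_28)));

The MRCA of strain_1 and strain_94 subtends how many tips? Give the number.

16

The MRCA of strain_1 and strain_94 is the node subtending ((((strain_93,strain_4),(strain_94,strain_2)),strain_23),(((strain_1,((strain_48,(strain_9,(strain_60,strain_32))),(strain_68,strain_45))),strain_18,(strain_92,strain_71)),strain_28)).
That clade contains 16 terminal taxa: strain_1, strain_18, strain_2, strain_23, strain_28, strain_32, strain_4, strain_45, strain_48, strain_60, strain_68, strain_71, strain_9, strain_92, strain_93, strain_94.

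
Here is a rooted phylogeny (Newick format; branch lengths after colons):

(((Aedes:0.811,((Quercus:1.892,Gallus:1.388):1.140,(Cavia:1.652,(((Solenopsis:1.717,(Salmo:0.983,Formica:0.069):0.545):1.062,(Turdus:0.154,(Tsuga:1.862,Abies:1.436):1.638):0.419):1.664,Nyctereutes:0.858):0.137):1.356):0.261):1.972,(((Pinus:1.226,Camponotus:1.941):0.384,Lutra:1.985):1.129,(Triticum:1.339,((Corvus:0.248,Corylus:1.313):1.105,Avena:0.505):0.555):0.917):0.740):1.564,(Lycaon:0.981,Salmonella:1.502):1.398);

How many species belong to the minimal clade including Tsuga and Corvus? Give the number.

The MRCA of Tsuga and Corvus is the node subtending ((Aedes,((Quercus,Gallus),(Cavia,(((Solenopsis,(Salmo,Formica)),(Turdus,(Tsuga,Abies))),Nyctereutes)))),(((Pinus,Camponotus),Lutra),(Triticum,((Corvus,Corylus),Avena)))).
That clade contains 18 terminal taxa: Abies, Aedes, Avena, Camponotus, Cavia, Corvus, Corylus, Formica, Gallus, Lutra, Nyctereutes, Pinus, Quercus, Salmo, Solenopsis, Triticum, Tsuga, Turdus.

18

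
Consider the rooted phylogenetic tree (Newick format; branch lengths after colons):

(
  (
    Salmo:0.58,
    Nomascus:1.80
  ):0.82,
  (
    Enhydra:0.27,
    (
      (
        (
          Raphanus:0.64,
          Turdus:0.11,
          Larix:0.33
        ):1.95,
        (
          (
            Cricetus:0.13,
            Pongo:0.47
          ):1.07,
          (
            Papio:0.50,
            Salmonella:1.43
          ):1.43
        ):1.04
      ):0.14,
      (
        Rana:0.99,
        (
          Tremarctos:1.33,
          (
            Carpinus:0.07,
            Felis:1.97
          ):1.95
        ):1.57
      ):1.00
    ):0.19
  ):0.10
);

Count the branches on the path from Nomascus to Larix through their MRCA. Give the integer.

7

The MRCA of Nomascus and Larix is the root of the tree.
From Nomascus up to that node: 2 branches. From Larix up to the same node: 5 branches. Total: 2 + 5 = 7.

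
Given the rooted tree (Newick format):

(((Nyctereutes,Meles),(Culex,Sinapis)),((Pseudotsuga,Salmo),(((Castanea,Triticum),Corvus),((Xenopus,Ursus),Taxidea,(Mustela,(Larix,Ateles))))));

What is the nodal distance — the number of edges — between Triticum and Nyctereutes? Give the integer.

The MRCA of Triticum and Nyctereutes is the root of the tree.
From Triticum up to that node: 5 branches. From Nyctereutes up to the same node: 3 branches. Total: 5 + 3 = 8.

8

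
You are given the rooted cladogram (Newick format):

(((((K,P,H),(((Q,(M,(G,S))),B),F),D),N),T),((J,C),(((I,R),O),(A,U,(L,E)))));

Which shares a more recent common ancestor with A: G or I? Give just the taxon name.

The MRCA of A and I subtends (((I,R),O),(A,U,(L,E))) (7 taxa).
The MRCA of A and G is the root, subtending the entire tree (21 taxa).
The first is nested inside the second, so A shares a more recent common ancestor with I.

I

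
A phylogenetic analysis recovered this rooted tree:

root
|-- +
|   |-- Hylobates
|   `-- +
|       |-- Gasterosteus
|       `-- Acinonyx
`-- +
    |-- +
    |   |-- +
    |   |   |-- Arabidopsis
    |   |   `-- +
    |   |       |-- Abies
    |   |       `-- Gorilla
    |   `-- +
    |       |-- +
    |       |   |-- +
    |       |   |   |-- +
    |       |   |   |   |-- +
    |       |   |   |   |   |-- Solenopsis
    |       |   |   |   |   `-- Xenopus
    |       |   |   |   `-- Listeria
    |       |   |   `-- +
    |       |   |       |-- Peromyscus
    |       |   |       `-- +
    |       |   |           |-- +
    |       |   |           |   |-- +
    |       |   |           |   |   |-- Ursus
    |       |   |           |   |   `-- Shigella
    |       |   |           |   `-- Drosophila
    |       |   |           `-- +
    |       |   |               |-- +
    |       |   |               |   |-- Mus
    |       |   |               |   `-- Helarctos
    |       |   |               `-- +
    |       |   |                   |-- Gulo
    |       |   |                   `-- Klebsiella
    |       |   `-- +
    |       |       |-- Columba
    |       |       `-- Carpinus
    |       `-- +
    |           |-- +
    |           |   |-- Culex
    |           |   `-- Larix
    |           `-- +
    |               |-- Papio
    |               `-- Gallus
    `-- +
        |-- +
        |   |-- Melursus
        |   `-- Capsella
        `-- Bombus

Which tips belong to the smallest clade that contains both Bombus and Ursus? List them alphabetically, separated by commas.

Abies, Arabidopsis, Bombus, Capsella, Carpinus, Columba, Culex, Drosophila, Gallus, Gorilla, Gulo, Helarctos, Klebsiella, Larix, Listeria, Melursus, Mus, Papio, Peromyscus, Shigella, Solenopsis, Ursus, Xenopus

Tracing Bombus: it sits inside ((Melursus,Capsella),Bombus).
Tracing Ursus: it sits inside (Ursus,Shigella).
The smallest clade enclosing both is (((Arabidopsis,(Abies,Gorilla)),(((((Solenopsis,Xenopus),Listeria),(Peromyscus,(((Ursus,Shigella),Drosophila),((Mus,Helarctos),(Gulo,Klebsiella))))),(Columba,Carpinus)),((Culex,Larix),(Papio,Gallus)))),((Melursus,Capsella),Bombus)); the answer is its 23 terminal taxa in alphabetical order.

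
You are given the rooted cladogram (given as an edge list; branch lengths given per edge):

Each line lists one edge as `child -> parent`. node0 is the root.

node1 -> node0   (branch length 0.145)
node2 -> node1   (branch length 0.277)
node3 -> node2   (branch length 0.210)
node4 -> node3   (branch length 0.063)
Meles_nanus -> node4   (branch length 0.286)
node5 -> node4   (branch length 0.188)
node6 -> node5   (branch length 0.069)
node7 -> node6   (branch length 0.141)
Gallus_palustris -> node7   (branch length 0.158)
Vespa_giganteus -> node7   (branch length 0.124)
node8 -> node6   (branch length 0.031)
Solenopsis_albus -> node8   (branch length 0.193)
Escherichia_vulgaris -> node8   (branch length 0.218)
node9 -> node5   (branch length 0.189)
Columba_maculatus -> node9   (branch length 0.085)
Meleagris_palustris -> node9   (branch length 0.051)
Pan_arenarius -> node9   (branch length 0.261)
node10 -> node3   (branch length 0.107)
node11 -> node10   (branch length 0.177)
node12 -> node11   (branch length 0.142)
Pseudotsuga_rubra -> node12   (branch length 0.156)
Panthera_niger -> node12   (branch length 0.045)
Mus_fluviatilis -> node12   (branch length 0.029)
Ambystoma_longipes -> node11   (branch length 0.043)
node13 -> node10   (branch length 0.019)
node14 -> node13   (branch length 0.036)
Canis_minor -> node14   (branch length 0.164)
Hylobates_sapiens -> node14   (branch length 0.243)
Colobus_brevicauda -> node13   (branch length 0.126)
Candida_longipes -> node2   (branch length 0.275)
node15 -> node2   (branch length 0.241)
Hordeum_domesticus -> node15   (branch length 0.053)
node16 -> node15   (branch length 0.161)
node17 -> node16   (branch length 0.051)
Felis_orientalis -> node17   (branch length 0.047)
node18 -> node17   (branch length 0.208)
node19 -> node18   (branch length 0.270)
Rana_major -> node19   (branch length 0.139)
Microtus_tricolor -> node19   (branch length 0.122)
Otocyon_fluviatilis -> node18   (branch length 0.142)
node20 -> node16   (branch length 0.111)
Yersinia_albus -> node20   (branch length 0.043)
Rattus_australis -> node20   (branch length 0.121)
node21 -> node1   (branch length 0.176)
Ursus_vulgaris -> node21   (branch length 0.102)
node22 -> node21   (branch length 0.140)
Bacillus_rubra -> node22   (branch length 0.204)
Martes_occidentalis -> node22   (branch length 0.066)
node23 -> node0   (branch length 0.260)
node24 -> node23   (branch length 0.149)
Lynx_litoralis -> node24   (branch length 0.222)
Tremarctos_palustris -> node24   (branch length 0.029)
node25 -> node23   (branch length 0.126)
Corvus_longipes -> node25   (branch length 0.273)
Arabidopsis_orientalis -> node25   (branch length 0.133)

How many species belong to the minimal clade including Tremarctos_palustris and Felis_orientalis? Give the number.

30

The MRCA of Tremarctos_palustris and Felis_orientalis is the root, so the clade is the entire tree.
That clade contains 30 terminal taxa: Ambystoma_longipes, Arabidopsis_orientalis, Bacillus_rubra, Candida_longipes, Canis_minor, Colobus_brevicauda, Columba_maculatus, Corvus_longipes, Escherichia_vulgaris, Felis_orientalis, Gallus_palustris, Hordeum_domesticus, Hylobates_sapiens, Lynx_litoralis, Martes_occidentalis, Meleagris_palustris, Meles_nanus, Microtus_tricolor, Mus_fluviatilis, Otocyon_fluviatilis, Pan_arenarius, Panthera_niger, Pseudotsuga_rubra, Rana_major, Rattus_australis, Solenopsis_albus, Tremarctos_palustris, Ursus_vulgaris, Vespa_giganteus, Yersinia_albus.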